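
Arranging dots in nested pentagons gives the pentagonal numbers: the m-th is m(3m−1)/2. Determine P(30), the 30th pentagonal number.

The 30th pentagonal number is n(3n−1)/2 with n = 30.
30·(3·30 − 1)/2 = 30·89/2 = 1335.

1335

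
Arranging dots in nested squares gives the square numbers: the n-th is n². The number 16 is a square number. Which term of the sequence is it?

4

We need n² = 16, so n = √16 = 4.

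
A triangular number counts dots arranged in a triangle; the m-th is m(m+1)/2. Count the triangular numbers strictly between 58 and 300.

The n-th triangular number is n(n+1)/2.
Smallest index with value > 58: n = 11 (giving 66).
Largest index with value < 300: n = 23 (giving 276).
Indices 11 through 23: 13 terms.

13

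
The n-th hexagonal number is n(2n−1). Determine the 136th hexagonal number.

The 136th hexagonal number is n(2n−1) with n = 136.
136·(2·136 − 1) = 136·271 = 36856.

36856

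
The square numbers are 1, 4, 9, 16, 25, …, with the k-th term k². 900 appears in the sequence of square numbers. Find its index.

30

We need n² = 900, so n = √900 = 30.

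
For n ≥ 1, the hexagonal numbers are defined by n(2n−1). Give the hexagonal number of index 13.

325

13·(2·13 − 1) = 13·25 = 325.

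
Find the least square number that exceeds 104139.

104329

Solve n² > 104139 for integer n.
The largest n with value ≤ 104139 is 322 (since 103684 ≤ 104139 < 104329), so the first above is n = 323, value 104329.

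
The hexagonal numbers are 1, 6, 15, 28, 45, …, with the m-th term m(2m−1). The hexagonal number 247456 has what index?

352

Set n(2n−1) = 247456, giving 2n² − n − 247456 = 0.
The discriminant is 1 + 8·247456 = 1979649, and √1979649 = 1407.
So n = (1 + 1407) / 4 = 1408/4 = 352.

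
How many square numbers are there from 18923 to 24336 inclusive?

19

The n-th square number is n².
Smallest index with value ≥ 18923: n = 138 (giving 19044).
Largest index with value ≤ 24336: n = 156 (giving 24336).
Indices 138 through 156: 19 terms.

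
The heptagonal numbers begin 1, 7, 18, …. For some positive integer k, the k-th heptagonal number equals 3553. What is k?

38

Set n(5n−3)/2 = 3553, giving 5n² − 3n − 7106 = 0.
So n = (3 + 377) / 10 = 380/10 = 38.
Check: 38·(5·38 − 3)/2 = 3553. ✓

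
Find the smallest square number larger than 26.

Solve n² > 26 for integer n.
The largest n with value ≤ 26 is 5 (since 25 ≤ 26 < 36), so the first above is n = 6, value 36.

36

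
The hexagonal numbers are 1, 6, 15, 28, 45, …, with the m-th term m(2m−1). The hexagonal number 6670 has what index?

Set n(2n−1) = 6670, giving 2n² − n − 6670 = 0.
The discriminant is 1 + 8·6670 = 53361, and √53361 = 231.
So n = (1 + 231) / 4 = 232/4 = 58.
Check: 58·(2·58 − 1) = 6670. ✓

58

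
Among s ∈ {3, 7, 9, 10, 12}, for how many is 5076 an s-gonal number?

1

s = 3: P(3, 100) = 5050 and P(3, 101) = 5151; 5076 is not s-gonal.
s = 7: P(7, 45) = 4995 and P(7, 46) = 5221; 5076 is not s-gonal.
s = 9: P(9, 38) = 4959 and P(9, 39) = 5226; 5076 is not s-gonal.
s = 10: P(10, 36) = 5076. ✓
s = 12: P(12, 32) = 4992 and P(12, 33) = 5313; 5076 is not s-gonal.
Hits: s ∈ {10} → 1.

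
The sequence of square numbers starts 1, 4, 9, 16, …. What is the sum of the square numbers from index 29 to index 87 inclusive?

Σ_{i=29}^{87} i² = 223300 − 7714 = 215586.

215586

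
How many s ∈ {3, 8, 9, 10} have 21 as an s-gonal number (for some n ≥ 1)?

2

s = 3: P(3, 6) = 21. ✓
s = 8: P(8, 3) = 21. ✓
s = 9: P(9, 2) = 9 and P(9, 3) = 24; 21 is not s-gonal.
s = 10: P(10, 2) = 10 and P(10, 3) = 27; 21 is not s-gonal.
Hits: s ∈ {3, 8} → 2.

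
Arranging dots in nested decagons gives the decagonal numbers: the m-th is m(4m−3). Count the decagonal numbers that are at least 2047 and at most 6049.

The n-th decagonal number is n(4n−3).
Smallest index with value ≥ 2047: n = 23 (giving 2047).
Largest index with value ≤ 6049: n = 39 (giving 5967).
Indices 23 through 39: 17 terms.

17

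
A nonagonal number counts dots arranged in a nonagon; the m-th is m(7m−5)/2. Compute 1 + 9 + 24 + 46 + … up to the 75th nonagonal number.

494950

Σ i(7i−5)/2 = (7Σi² − 5Σi) / 2 over i = 1..75.
Σi = 2850 and Σi² = 143450.
(7·143450 − 5·2850) / 2 = 989900/2 = 494950.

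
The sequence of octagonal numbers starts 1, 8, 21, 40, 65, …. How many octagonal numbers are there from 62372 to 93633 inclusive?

The n-th octagonal number is n(3n−2).
Smallest index with value ≥ 62372: n = 145 (giving 62785).
Largest index with value ≤ 93633: n = 177 (giving 93633).
Indices 145 through 177: 33 terms.

33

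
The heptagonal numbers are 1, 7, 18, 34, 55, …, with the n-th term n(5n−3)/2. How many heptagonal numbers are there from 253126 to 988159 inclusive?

The n-th heptagonal number is n(5n−3)/2.
Smallest index with value ≥ 253126: n = 319 (giving 253924).
Largest index with value ≤ 988159: n = 629 (giving 988159).
Indices 319 through 629: 311 terms.

311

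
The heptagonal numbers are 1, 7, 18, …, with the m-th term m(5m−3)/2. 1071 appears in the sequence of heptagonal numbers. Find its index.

21

Set n(5n−3)/2 = 1071, giving 5n² − 3n − 2142 = 0.
The discriminant is 9 + 40·1071 = 42849, and √42849 = 207.
So n = (3 + 207) / 10 = 210/10 = 21.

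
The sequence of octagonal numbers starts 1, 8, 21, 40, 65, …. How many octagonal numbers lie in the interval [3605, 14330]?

The n-th octagonal number is n(3n−2).
Smallest index with value ≥ 3605: n = 35 (giving 3605).
Largest index with value ≤ 14330: n = 69 (giving 14145).
Indices 35 through 69: 35 terms.

35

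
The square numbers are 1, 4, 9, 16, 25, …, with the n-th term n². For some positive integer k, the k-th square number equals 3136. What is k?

We need n² = 3136, so n = √3136 = 56.
Check: 56² = 3136. ✓

56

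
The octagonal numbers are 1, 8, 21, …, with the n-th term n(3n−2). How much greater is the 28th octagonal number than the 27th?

163

Consecutive octagonal numbers differ by 6n − 5: here 6·28 − 5 = 163.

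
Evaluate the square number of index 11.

The 11th square number is n² with n = 11.
11² = 121.

121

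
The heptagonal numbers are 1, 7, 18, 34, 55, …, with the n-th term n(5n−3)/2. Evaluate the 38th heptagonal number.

The 38th heptagonal number is n(5n−3)/2 with n = 38.
38·(5·38 − 3)/2 = 38·187/2 = 3553.

3553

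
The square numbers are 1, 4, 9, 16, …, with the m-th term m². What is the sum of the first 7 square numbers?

140

Σ_{i=1}^{7} i² = 7·8·15/6 = 140.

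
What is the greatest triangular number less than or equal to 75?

Solve n(n+1)/2 ≤ 75 for integer n.
n = 11 gives 66 ≤ 75, while n = 12 gives 78 > 75; so the answer is 66.

66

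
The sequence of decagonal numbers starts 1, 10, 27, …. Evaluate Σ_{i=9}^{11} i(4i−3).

1118

Σ i(4i−3) = 4Σi² − 3Σi over i = 9..11.
Σi = 66 − 36 = 30 and Σi² = 506 − 204 = 302.
4·302 − 3·30 = 1118.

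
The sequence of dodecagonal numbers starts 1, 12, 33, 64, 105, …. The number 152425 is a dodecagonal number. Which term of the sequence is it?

Set n(5n−4) = 152425, giving 5n² − 4n − 152425 = 0.
The discriminant is 16 + 20·152425 = 3048516, and √3048516 = 1746.
So n = (4 + 1746) / 10 = 1750/10 = 175.

175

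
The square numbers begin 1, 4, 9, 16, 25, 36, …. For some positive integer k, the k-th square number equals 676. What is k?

26

We need n² = 676, so n = √676 = 26.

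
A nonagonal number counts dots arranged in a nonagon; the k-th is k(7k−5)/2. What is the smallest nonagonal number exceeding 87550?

88086

Solve n(7n−5)/2 > 87550 for integer n.
The largest n with value ≤ 87550 is 158 (since 86979 ≤ 87550 < 88086), so the first above is n = 159, value 88086.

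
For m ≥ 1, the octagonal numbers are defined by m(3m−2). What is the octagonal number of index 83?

The 83rd octagonal number is n(3n−2) with n = 83.
83·(3·83 − 2) = 83·247 = 20501.

20501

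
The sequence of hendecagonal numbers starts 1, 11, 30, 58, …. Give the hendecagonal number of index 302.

409361

302·(9·302 − 7)/2 = 302·2711/2 = 409361.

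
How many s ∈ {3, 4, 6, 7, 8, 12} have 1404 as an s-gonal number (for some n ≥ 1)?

1

s = 3: P(3, 52) = 1378 and P(3, 53) = 1431; 1404 is not s-gonal.
s = 4: P(4, 37) = 1369 and P(4, 38) = 1444; 1404 is not s-gonal.
s = 6: P(6, 26) = 1326 and P(6, 27) = 1431; 1404 is not s-gonal.
s = 7: P(7, 24) = 1404. ✓
s = 8: P(8, 21) = 1281 and P(8, 22) = 1408; 1404 is not s-gonal.
s = 12: P(12, 17) = 1377 and P(12, 18) = 1548; 1404 is not s-gonal.
Hits: s ∈ {7} → 1.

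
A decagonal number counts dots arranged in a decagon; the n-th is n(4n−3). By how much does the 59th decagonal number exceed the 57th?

59·(4·59 − 3) = 13747 and 57·(4·57 − 3) = 12825.
Difference: 13747 − 12825 = 922.

922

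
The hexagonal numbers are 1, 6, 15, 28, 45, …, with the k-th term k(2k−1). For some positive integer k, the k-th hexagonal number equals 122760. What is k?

Set n(2n−1) = 122760, giving 2n² − n − 122760 = 0.
So n = (1 + 991) / 4 = 992/4 = 248.
Check: 248·(2·248 − 1) = 122760. ✓

248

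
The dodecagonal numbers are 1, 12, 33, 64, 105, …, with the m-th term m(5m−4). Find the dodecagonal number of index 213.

225993

The 213th dodecagonal number is n(5n−4) with n = 213.
213·(5·213 − 4) = 213·1061 = 225993.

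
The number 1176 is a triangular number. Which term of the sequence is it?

Set n(n+1)/2 = 1176, giving n² + n − 2352 = 0.
The discriminant is 1 + 8·1176 = 9409, and √9409 = 97.
So n = (-1 + 97) / 2 = 96/2 = 48.

48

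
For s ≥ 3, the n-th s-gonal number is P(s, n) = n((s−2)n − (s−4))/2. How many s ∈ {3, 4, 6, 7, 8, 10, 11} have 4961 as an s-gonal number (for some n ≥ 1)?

1

s = 3: P(3, 99) = 4950 and P(3, 100) = 5050; 4961 is not s-gonal.
s = 4: P(4, 70) = 4900 and P(4, 71) = 5041; 4961 is not s-gonal.
s = 6: P(6, 50) = 4950 and P(6, 51) = 5151; 4961 is not s-gonal.
s = 7: P(7, 44) = 4774 and P(7, 45) = 4995; 4961 is not s-gonal.
s = 8: P(8, 41) = 4961. ✓
s = 10: P(10, 35) = 4795 and P(10, 36) = 5076; 4961 is not s-gonal.
s = 11: P(11, 33) = 4785 and P(11, 34) = 5083; 4961 is not s-gonal.
Hits: s ∈ {8} → 1.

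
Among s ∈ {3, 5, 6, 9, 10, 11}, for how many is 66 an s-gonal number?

s = 3: P(3, 11) = 66. ✓
s = 5: P(5, 6) = 51 and P(5, 7) = 70; 66 is not s-gonal.
s = 6: P(6, 6) = 66. ✓
s = 9: P(9, 4) = 46 and P(9, 5) = 75; 66 is not s-gonal.
s = 10: P(10, 4) = 52 and P(10, 5) = 85; 66 is not s-gonal.
s = 11: P(11, 4) = 58 and P(11, 5) = 95; 66 is not s-gonal.
Hits: s ∈ {3, 6} → 2.

2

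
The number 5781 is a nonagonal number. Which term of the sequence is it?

Set n(7n−5)/2 = 5781, giving 7n² − 5n − 11562 = 0.
The discriminant is 25 + 56·5781 = 323761, and √323761 = 569.
So n = (5 + 569) / 14 = 574/14 = 41.

41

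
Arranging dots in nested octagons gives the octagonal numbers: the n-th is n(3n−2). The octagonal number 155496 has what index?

228

Set n(3n−2) = 155496, giving 3n² − 2n − 155496 = 0.
The discriminant is 4 + 12·155496 = 1865956, and √1865956 = 1366.
So n = (2 + 1366) / 6 = 1368/6 = 228.
Check: 228·(3·228 − 2) = 155496. ✓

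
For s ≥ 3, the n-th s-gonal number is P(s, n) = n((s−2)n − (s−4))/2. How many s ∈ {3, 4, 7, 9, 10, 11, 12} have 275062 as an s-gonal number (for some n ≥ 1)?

s = 3: P(3, 741) = 274911 and P(3, 742) = 275653; 275062 is not s-gonal.
s = 4: P(4, 524) = 274576 and P(4, 525) = 275625; 275062 is not s-gonal.
s = 7: P(7, 332) = 275062. ✓
s = 9: P(9, 280) = 273700 and P(9, 281) = 275661; 275062 is not s-gonal.
s = 10: P(10, 262) = 273790 and P(10, 263) = 275887; 275062 is not s-gonal.
s = 11: P(11, 247) = 273676 and P(11, 248) = 275900; 275062 is not s-gonal.
s = 12: P(12, 234) = 272844 and P(12, 235) = 275185; 275062 is not s-gonal.
Hits: s ∈ {7} → 1.

1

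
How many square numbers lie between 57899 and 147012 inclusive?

143

The n-th square number is n².
Smallest index with value ≥ 57899: n = 241 (giving 58081).
Largest index with value ≤ 147012: n = 383 (giving 146689).
Indices 241 through 383: 143 terms.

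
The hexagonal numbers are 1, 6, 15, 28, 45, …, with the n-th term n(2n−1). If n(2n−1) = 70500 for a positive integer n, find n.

188

Set n(2n−1) = 70500, giving 2n² − n − 70500 = 0.
The discriminant is 1 + 8·70500 = 564001, and √564001 = 751.
So n = (1 + 751) / 4 = 752/4 = 188.
Check: 188·(2·188 − 1) = 70500. ✓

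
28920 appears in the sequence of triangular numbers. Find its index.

Set n(n+1)/2 = 28920, giving n² + n − 57840 = 0.
So n = (-1 + 481) / 2 = 480/2 = 240.

240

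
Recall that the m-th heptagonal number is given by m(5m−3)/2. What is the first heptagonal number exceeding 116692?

Solve n(5n−3)/2 > 116692 for integer n.
The largest n with value ≤ 116692 is 216 (since 116316 ≤ 116692 < 117397), so the first above is n = 217, value 117397.

117397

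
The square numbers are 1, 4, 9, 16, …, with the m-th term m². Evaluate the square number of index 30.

The 30th square number is n² with n = 30.
30² = 900.

900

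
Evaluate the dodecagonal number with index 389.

755049

389·(5·389 − 4) = 389·1941 = 755049.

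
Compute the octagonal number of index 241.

173761

The 241st octagonal number is n(3n−2) with n = 241.
241·(3·241 − 2) = 241·721 = 173761.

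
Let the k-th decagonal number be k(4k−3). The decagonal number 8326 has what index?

46

Set n(4n−3) = 8326, giving 4n² − 3n − 8326 = 0.
The discriminant is 9 + 16·8326 = 133225, and √133225 = 365.
So n = (3 + 365) / 8 = 368/8 = 46.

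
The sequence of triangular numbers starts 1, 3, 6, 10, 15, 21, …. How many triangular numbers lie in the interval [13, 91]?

9

The n-th triangular number is n(n+1)/2.
Smallest index with value ≥ 13: n = 5 (giving 15).
Largest index with value ≤ 91: n = 13 (giving 91).
Indices 5 through 13: 9 terms.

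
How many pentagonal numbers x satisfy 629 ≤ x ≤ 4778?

36

The n-th pentagonal number is n(3n−1)/2.
Smallest index with value ≥ 629: n = 21 (giving 651).
Largest index with value ≤ 4778: n = 56 (giving 4676).
Indices 21 through 56: 36 terms.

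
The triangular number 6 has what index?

3

Set n(n+1)/2 = 6, giving n² + n − 12 = 0.
The discriminant is 1 + 8·6 = 49, and √49 = 7.
So n = (-1 + 7) / 2 = 6/2 = 3.
Check: 3·4/2 = 6. ✓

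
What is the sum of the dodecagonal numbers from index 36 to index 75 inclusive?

633820

Σ i(5i−4) = 5Σi² − 4Σi over i = 36..75.
Σi = 2850 − 630 = 2220 and Σi² = 143450 − 14910 = 128540.
5·128540 − 4·2220 = 633820.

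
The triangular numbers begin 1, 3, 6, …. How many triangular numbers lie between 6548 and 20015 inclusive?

86

The n-th triangular number is n(n+1)/2.
Smallest index with value ≥ 6548: n = 114 (giving 6555).
Largest index with value ≤ 20015: n = 199 (giving 19900).
Indices 114 through 199: 86 terms.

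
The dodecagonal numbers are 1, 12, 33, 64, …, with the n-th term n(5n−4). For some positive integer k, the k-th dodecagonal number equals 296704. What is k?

Set n(5n−4) = 296704, giving 5n² − 4n − 296704 = 0.
The discriminant is 16 + 20·296704 = 5934096, and √5934096 = 2436.
So n = (4 + 2436) / 10 = 2440/10 = 244.

244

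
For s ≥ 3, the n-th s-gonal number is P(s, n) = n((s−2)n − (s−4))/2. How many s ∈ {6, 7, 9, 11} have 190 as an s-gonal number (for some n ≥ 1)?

s = 6: P(6, 10) = 190. ✓
s = 7: P(7, 9) = 189 and P(7, 10) = 235; 190 is not s-gonal.
s = 9: P(9, 7) = 154 and P(9, 8) = 204; 190 is not s-gonal.
s = 11: P(11, 6) = 141 and P(11, 7) = 196; 190 is not s-gonal.
Hits: s ∈ {6} → 1.

1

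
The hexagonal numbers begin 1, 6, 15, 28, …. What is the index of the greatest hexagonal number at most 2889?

Solve n(2n−1) ≤ 2889 for integer n.
n = 38 gives 2850 ≤ 2889, while n = 39 gives 3003 > 2889; so the answer is index 38.

38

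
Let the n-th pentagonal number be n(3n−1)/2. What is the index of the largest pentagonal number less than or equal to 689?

21

Solve n(3n−1)/2 ≤ 689 for integer n.
n = 21 gives 651 ≤ 689, while n = 22 gives 715 > 689; so the answer is index 21.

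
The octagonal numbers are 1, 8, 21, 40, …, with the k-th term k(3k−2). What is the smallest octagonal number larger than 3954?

4033

Solve n(3n−2) > 3954 for integer n.
The largest n with value ≤ 3954 is 36 (since 3816 ≤ 3954 < 4033), so the first above is n = 37, value 4033.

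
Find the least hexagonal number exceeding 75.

Solve n(2n−1) > 75 for integer n.
The largest n with value ≤ 75 is 6 (since 66 ≤ 75 < 91), so the first above is n = 7, value 91.

91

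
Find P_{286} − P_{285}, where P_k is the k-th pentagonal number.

856

Consecutive pentagonal numbers differ by 3n − 2: here 3·286 − 2 = 856.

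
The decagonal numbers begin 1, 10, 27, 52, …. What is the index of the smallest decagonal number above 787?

15

Solve n(4n−3) > 787 for integer n.
The largest n with value ≤ 787 is 14 (since 742 ≤ 787 < 855), so the first above is n = 15, value 855.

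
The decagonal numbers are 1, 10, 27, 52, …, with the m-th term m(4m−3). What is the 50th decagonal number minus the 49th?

393

Consecutive decagonal numbers differ by 8n − 7: here 8·50 − 7 = 393.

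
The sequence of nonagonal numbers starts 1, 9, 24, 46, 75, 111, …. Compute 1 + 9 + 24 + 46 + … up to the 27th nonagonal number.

23310

Σ i(7i−5)/2 = (7Σi² − 5Σi) / 2 over i = 1..27.
Σi = 378 and Σi² = 6930.
(7·6930 − 5·378) / 2 = 46620/2 = 23310.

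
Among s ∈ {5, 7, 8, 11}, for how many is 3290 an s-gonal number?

1

s = 5: P(5, 47) = 3290. ✓
s = 7: P(7, 36) = 3186 and P(7, 37) = 3367; 3290 is not s-gonal.
s = 8: P(8, 33) = 3201 and P(8, 34) = 3400; 3290 is not s-gonal.
s = 11: P(11, 27) = 3186 and P(11, 28) = 3430; 3290 is not s-gonal.
Hits: s ∈ {5} → 1.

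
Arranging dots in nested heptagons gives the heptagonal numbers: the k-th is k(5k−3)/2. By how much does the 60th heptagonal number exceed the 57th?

873

60·(5·60 − 3)/2 = 8910 and 57·(5·57 − 3)/2 = 8037.
Difference: 8910 − 8037 = 873.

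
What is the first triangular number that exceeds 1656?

1711

Solve n(n+1)/2 > 1656 for integer n.
The largest n with value ≤ 1656 is 57 (since 1653 ≤ 1656 < 1711), so the first above is n = 58, value 1711.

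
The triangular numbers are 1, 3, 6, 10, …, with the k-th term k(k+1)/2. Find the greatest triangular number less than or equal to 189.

171

Solve n(n+1)/2 ≤ 189 for integer n.
n = 18 gives 171 ≤ 189, while n = 19 gives 190 > 189; so the answer is 171.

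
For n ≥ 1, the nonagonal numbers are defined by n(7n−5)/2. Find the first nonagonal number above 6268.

Solve n(7n−5)/2 > 6268 for integer n.
The largest n with value ≤ 6268 is 42 (since 6069 ≤ 6268 < 6364), so the first above is n = 43, value 6364.

6364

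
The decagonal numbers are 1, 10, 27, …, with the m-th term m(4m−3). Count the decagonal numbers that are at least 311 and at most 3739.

21

The n-th decagonal number is n(4n−3).
Smallest index with value ≥ 311: n = 10 (giving 370).
Largest index with value ≤ 3739: n = 30 (giving 3510).
Indices 10 through 30: 21 terms.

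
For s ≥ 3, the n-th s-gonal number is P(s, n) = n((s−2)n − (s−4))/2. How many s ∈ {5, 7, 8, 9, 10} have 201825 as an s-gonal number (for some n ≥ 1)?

s = 5: P(5, 366) = 200751 and P(5, 367) = 201850; 201825 is not s-gonal.
s = 7: P(7, 284) = 201214 and P(7, 285) = 202635; 201825 is not s-gonal.
s = 8: P(8, 259) = 200725 and P(8, 260) = 202280; 201825 is not s-gonal.
s = 9: P(9, 240) = 201000 and P(9, 241) = 202681; 201825 is not s-gonal.
s = 10: P(10, 225) = 201825. ✓
Hits: s ∈ {10} → 1.

1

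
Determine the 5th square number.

The 5th square number is n² with n = 5.
5² = 25.

25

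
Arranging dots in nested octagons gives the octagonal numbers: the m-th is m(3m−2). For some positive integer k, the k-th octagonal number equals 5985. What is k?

45

Set n(3n−2) = 5985, giving 3n² − 2n − 5985 = 0.
So n = (2 + 268) / 6 = 270/6 = 45.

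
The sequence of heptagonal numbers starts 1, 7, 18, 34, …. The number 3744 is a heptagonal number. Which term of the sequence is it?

Set n(5n−3)/2 = 3744, giving 5n² − 3n − 7488 = 0.
So n = (3 + 387) / 10 = 390/10 = 39.

39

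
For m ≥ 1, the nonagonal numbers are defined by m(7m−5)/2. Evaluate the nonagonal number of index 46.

46·(7·46 − 5)/2 = 46·317/2 = 7291.

7291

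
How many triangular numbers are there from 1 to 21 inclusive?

The n-th triangular number is n(n+1)/2.
Smallest index with value ≥ 1: n = 1 (giving 1).
Largest index with value ≤ 21: n = 6 (giving 21).
Indices 1 through 6: 6 terms.

6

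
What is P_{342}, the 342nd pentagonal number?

175275

The 342nd pentagonal number is n(3n−1)/2 with n = 342.
342·(3·342 − 1)/2 = 342·1025/2 = 175275.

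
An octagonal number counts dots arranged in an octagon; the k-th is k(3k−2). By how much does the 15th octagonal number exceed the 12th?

15·(3·15 − 2) = 645 and 12·(3·12 − 2) = 408.
Difference: 645 − 408 = 237.

237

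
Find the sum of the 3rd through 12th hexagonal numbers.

Σ i(2i−1) = 2Σi² − Σi over i = 3..12.
Σi = 78 − 3 = 75 and Σi² = 650 − 5 = 645.
2·645 − 1·75 = 1215.

1215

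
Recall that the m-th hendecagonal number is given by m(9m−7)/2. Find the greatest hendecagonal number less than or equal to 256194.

254065

Solve n(9n−7)/2 ≤ 256194 for integer n.
n = 238 gives 254065 ≤ 256194, while n = 239 gives 256208 > 256194; so the answer is 254065.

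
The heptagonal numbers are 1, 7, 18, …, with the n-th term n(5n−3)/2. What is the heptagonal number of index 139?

48094

The 139th heptagonal number is n(5n−3)/2 with n = 139.
139·(5·139 − 3)/2 = 139·692/2 = 139·346 = 48094.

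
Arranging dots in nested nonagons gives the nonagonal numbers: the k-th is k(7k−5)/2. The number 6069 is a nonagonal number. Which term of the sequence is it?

42

Set n(7n−5)/2 = 6069, giving 7n² − 5n − 12138 = 0.
The discriminant is 25 + 56·6069 = 339889, and √339889 = 583.
So n = (5 + 583) / 14 = 588/14 = 42.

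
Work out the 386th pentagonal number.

223301

386·(3·386 − 1)/2 = 386·1157/2 = 223301.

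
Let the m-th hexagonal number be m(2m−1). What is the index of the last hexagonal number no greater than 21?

3

Solve n(2n−1) ≤ 21 for integer n.
n = 3 gives 15 ≤ 21, while n = 4 gives 28 > 21; so the answer is index 3.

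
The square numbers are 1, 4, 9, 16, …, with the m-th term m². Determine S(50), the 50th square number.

50² = 2500.

2500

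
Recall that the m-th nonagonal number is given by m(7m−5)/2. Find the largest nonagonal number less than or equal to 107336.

106750

Solve n(7n−5)/2 ≤ 107336 for integer n.
n = 175 gives 106750 ≤ 107336, while n = 176 gives 107976 > 107336; so the answer is 106750.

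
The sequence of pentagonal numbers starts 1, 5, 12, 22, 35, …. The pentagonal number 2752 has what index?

Set n(3n−1)/2 = 2752, giving 3n² − n − 5504 = 0.
So n = (1 + 257) / 6 = 258/6 = 43.
Check: 43·(3·43 − 1)/2 = 2752. ✓

43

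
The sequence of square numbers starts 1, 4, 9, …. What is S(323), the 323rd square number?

The 323rd square number is n² with n = 323.
323² = 104329.

104329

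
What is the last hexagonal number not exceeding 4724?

4560

Solve n(2n−1) ≤ 4724 for integer n.
n = 48 gives 4560 ≤ 4724, while n = 49 gives 4753 > 4724; so the answer is 4560.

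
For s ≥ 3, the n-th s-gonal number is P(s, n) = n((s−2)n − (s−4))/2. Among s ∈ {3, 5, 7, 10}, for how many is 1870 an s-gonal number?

1

s = 3: P(3, 60) = 1830 and P(3, 61) = 1891; 1870 is not s-gonal.
s = 5: P(5, 35) = 1820 and P(5, 36) = 1926; 1870 is not s-gonal.
s = 7: P(7, 27) = 1782 and P(7, 28) = 1918; 1870 is not s-gonal.
s = 10: P(10, 22) = 1870. ✓
Hits: s ∈ {10} → 1.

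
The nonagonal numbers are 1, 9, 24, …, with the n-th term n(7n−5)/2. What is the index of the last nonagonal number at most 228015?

Solve n(7n−5)/2 ≤ 228015 for integer n.
n = 255 gives 226950 ≤ 228015, while n = 256 gives 228736 > 228015; so the answer is index 255.

255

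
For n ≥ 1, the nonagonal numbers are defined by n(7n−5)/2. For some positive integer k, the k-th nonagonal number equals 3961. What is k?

Set n(7n−5)/2 = 3961, giving 7n² − 5n − 7922 = 0.
The discriminant is 25 + 56·3961 = 221841, and √221841 = 471.
So n = (5 + 471) / 14 = 476/14 = 34.
Check: 34·(7·34 − 5)/2 = 3961. ✓

34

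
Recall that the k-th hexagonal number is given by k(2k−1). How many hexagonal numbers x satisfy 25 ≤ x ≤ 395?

11

The n-th hexagonal number is n(2n−1).
Smallest index with value ≥ 25: n = 4 (giving 28).
Largest index with value ≤ 395: n = 14 (giving 378).
Indices 4 through 14: 11 terms.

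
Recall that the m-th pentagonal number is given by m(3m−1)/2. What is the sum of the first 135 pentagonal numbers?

Σ i(3i−1)/2 = (3Σi² − Σi) / 2 over i = 1..135.
Σi = 9180 and Σi² = 829260.
(3·829260 − 1·9180) / 2 = 2478600/2 = 1239300.

1239300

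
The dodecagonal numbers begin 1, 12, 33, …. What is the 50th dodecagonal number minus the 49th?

Consecutive dodecagonal numbers differ by 10n − 9: here 10·50 − 9 = 491.

491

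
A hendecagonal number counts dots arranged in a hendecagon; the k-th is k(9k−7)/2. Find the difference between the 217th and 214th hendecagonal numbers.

217·(9·217 − 7)/2 = 211141 and 214·(9·214 − 7)/2 = 205333.
Difference: 211141 − 205333 = 5808.

5808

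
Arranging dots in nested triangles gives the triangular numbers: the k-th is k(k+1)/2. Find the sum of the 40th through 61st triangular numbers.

29051

Σ i(i+1)/2 = (Σi² + Σi) / 2 over i = 40..61.
Σi = 1891 − 780 = 1111 and Σi² = 77531 − 20540 = 56991.
(1·56991 + 1·1111) / 2 = 58102/2 = 29051.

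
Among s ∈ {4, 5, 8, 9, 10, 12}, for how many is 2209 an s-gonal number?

1

s = 4: P(4, 47) = 2209. ✓
s = 5: P(5, 38) = 2147 and P(5, 39) = 2262; 2209 is not s-gonal.
s = 8: P(8, 27) = 2133 and P(8, 28) = 2296; 2209 is not s-gonal.
s = 9: P(9, 25) = 2125 and P(9, 26) = 2301; 2209 is not s-gonal.
s = 10: P(10, 23) = 2047 and P(10, 24) = 2232; 2209 is not s-gonal.
s = 12: P(12, 21) = 2121 and P(12, 22) = 2332; 2209 is not s-gonal.
Hits: s ∈ {4} → 1.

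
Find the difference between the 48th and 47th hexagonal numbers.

189

Consecutive hexagonal numbers differ by 4n − 3: here 4·48 − 3 = 189.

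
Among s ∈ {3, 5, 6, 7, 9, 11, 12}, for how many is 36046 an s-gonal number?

s = 3: P(3, 268) = 36046. ✓
s = 5: P(5, 155) = 35960 and P(5, 156) = 36426; 36046 is not s-gonal.
s = 6: P(6, 134) = 35778 and P(6, 135) = 36315; 36046 is not s-gonal.
s = 7: P(7, 120) = 35820 and P(7, 121) = 36421; 36046 is not s-gonal.
s = 9: P(9, 101) = 35451 and P(9, 102) = 36159; 36046 is not s-gonal.
s = 11: P(11, 89) = 35333 and P(11, 90) = 36135; 36046 is not s-gonal.
s = 12: P(12, 85) = 35785 and P(12, 86) = 36636; 36046 is not s-gonal.
Hits: s ∈ {3} → 1.

1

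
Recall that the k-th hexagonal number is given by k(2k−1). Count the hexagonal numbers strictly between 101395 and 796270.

406

The n-th hexagonal number is n(2n−1).
Smallest index with value > 101395: n = 226 (giving 101926).
Largest index with value < 796270: n = 631 (giving 795691).
Indices 226 through 631: 406 terms.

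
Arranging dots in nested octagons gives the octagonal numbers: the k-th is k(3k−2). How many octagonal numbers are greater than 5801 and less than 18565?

34

The n-th octagonal number is n(3n−2).
Smallest index with value > 5801: n = 45 (giving 5985).
Largest index with value < 18565: n = 78 (giving 18096).
Indices 45 through 78: 34 terms.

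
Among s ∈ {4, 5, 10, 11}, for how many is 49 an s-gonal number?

s = 4: P(4, 7) = 49. ✓
s = 5: P(5, 5) = 35 and P(5, 6) = 51; 49 is not s-gonal.
s = 10: P(10, 3) = 27 and P(10, 4) = 52; 49 is not s-gonal.
s = 11: P(11, 3) = 30 and P(11, 4) = 58; 49 is not s-gonal.
Hits: s ∈ {4} → 1.

1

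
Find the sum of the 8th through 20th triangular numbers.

1456

Σ i(i+1)/2 = (Σi² + Σi) / 2 over i = 8..20.
Σi = 210 − 28 = 182 and Σi² = 2870 − 140 = 2730.
(1·2730 + 1·182) / 2 = 2912/2 = 1456.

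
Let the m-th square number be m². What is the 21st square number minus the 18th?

21² = 441 and 18² = 324.
Difference: 441 − 324 = 117.

117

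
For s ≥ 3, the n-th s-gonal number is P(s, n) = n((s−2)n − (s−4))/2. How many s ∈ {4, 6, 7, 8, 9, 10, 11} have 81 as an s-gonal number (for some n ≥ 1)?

s = 4: P(4, 9) = 81. ✓
s = 6: P(6, 6) = 66 and P(6, 7) = 91; 81 is not s-gonal.
s = 7: P(7, 6) = 81. ✓
s = 8: P(8, 5) = 65 and P(8, 6) = 96; 81 is not s-gonal.
s = 9: P(9, 5) = 75 and P(9, 6) = 111; 81 is not s-gonal.
s = 10: P(10, 4) = 52 and P(10, 5) = 85; 81 is not s-gonal.
s = 11: P(11, 4) = 58 and P(11, 5) = 95; 81 is not s-gonal.
Hits: s ∈ {4, 7} → 2.

2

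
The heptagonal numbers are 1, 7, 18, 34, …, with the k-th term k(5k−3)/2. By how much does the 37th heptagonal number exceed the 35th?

357

37·(5·37 − 3)/2 = 3367 and 35·(5·35 − 3)/2 = 3010.
Difference: 3367 − 3010 = 357.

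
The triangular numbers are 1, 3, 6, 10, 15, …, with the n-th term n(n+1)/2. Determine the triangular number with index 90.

4095

The 90th triangular number is n(n+1)/2 with n = 90.
90·91/2 = 8190/2 = 4095.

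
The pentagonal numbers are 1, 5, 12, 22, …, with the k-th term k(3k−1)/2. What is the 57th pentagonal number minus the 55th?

335

57·(3·57 − 1)/2 = 4845 and 55·(3·55 − 1)/2 = 4510.
Difference: 4845 − 4510 = 335.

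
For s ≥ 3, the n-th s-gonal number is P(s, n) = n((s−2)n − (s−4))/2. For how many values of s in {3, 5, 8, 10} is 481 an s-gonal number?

1

s = 3: P(3, 30) = 465 and P(3, 31) = 496; 481 is not s-gonal.
s = 5: P(5, 18) = 477 and P(5, 19) = 532; 481 is not s-gonal.
s = 8: P(8, 13) = 481. ✓
s = 10: P(10, 11) = 451 and P(10, 12) = 540; 481 is not s-gonal.
Hits: s ∈ {8} → 1.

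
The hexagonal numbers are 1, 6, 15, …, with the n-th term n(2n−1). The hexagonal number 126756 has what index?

Set n(2n−1) = 126756, giving 2n² − n − 126756 = 0.
So n = (1 + 1007) / 4 = 1008/4 = 252.
Check: 252·(2·252 − 1) = 126756. ✓

252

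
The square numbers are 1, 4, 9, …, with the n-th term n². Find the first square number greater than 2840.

2916

Solve n² > 2840 for integer n.
The largest n with value ≤ 2840 is 53 (since 2809 ≤ 2840 < 2916), so the first above is n = 54, value 2916.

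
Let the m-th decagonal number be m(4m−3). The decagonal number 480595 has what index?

Set n(4n−3) = 480595, giving 4n² − 3n − 480595 = 0.
The discriminant is 9 + 16·480595 = 7689529, and √7689529 = 2773.
So n = (3 + 2773) / 8 = 2776/8 = 347.
Check: 347·(4·347 − 3) = 480595. ✓

347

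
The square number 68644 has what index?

262

We need n² = 68644, so n = √68644 = 262.
Check: 262² = 68644. ✓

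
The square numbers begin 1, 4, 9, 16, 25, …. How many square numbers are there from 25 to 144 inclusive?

8

The n-th square number is n².
Smallest index with value ≥ 25: n = 5 (giving 25).
Largest index with value ≤ 144: n = 12 (giving 144).
Indices 5 through 12: 8 terms.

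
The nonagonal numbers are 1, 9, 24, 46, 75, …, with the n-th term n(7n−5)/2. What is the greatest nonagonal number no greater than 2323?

Solve n(7n−5)/2 ≤ 2323 for integer n.
n = 26 gives 2301 ≤ 2323, while n = 27 gives 2484 > 2323; so the answer is 2301.

2301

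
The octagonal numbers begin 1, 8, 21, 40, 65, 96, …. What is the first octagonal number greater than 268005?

269400

Solve n(3n−2) > 268005 for integer n.
The largest n with value ≤ 268005 is 299 (since 267605 ≤ 268005 < 269400), so the first above is n = 300, value 269400.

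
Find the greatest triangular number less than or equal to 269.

Solve n(n+1)/2 ≤ 269 for integer n.
n = 22 gives 253 ≤ 269, while n = 23 gives 276 > 269; so the answer is 253.

253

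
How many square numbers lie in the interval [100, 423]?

11

The n-th square number is n².
Smallest index with value ≥ 100: n = 10 (giving 100).
Largest index with value ≤ 423: n = 20 (giving 400).
Indices 10 through 20: 11 terms.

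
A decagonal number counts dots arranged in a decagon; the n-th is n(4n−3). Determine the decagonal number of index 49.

9457

The 49th decagonal number is n(4n−3) with n = 49.
49·(4·49 − 3) = 49·193 = 9457.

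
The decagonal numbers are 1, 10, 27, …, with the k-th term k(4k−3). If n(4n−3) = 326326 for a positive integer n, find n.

Set n(4n−3) = 326326, giving 4n² − 3n − 326326 = 0.
The discriminant is 9 + 16·326326 = 5221225, and √5221225 = 2285.
So n = (3 + 2285) / 8 = 2288/8 = 286.

286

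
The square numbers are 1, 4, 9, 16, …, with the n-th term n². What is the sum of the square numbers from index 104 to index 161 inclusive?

1034517

Σ_{i=104}^{161} i² = 1404081 − 369564 = 1034517.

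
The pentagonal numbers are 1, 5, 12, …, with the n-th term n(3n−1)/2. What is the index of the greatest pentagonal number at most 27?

Solve n(3n−1)/2 ≤ 27 for integer n.
n = 4 gives 22 ≤ 27, while n = 5 gives 35 > 27; so the answer is index 4.

4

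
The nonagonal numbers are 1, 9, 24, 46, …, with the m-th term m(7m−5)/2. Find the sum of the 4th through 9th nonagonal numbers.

Σ i(7i−5)/2 = (7Σi² − 5Σi) / 2 over i = 4..9.
Σi = 45 − 6 = 39 and Σi² = 285 − 14 = 271.
(7·271 − 5·39) / 2 = 1702/2 = 851.

851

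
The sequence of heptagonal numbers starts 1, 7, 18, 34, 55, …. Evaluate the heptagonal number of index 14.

The 14th heptagonal number is n(5n−3)/2 with n = 14.
14·(5·14 − 3)/2 = 14·67/2 = 469.

469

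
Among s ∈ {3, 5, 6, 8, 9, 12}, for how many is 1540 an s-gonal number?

2

s = 3: P(3, 55) = 1540. ✓
s = 5: P(5, 32) = 1520 and P(5, 33) = 1617; 1540 is not s-gonal.
s = 6: P(6, 28) = 1540. ✓
s = 8: P(8, 22) = 1408 and P(8, 23) = 1541; 1540 is not s-gonal.
s = 9: P(9, 21) = 1491 and P(9, 22) = 1639; 1540 is not s-gonal.
s = 12: P(12, 17) = 1377 and P(12, 18) = 1548; 1540 is not s-gonal.
Hits: s ∈ {3, 6} → 2.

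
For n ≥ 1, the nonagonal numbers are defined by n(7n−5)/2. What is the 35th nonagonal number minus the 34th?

Consecutive nonagonal numbers differ by 7n − 6: here 7·35 − 6 = 239.

239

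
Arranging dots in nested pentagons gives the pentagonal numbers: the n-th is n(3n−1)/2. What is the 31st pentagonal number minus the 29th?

179

31·(3·31 − 1)/2 = 1426 and 29·(3·29 − 1)/2 = 1247.
Difference: 1426 − 1247 = 179.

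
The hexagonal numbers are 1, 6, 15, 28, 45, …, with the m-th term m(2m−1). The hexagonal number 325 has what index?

Set n(2n−1) = 325, giving 2n² − n − 325 = 0.
The discriminant is 1 + 8·325 = 2601, and √2601 = 51.
So n = (1 + 51) / 4 = 52/4 = 13.

13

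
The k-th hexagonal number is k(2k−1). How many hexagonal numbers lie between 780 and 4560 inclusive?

29

The n-th hexagonal number is n(2n−1).
Smallest index with value ≥ 780: n = 20 (giving 780).
Largest index with value ≤ 4560: n = 48 (giving 4560).
Indices 20 through 48: 29 terms.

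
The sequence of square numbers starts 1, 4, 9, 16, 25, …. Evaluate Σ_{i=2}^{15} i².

1239

Σ_{i=2}^{15} i² = 1240 − 1 = 1239.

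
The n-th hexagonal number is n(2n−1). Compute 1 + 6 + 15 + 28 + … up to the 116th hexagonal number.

Σ i(2i−1) = 2Σi² − Σi over i = 1..116.
Σi = 6786 and Σi² = 527046.
2·527046 − 1·6786 = 1047306.

1047306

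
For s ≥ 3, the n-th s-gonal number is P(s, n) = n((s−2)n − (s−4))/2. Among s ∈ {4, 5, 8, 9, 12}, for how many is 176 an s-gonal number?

s = 4: P(4, 13) = 169 and P(4, 14) = 196; 176 is not s-gonal.
s = 5: P(5, 11) = 176. ✓
s = 8: P(8, 8) = 176. ✓
s = 9: P(9, 7) = 154 and P(9, 8) = 204; 176 is not s-gonal.
s = 12: P(12, 6) = 156 and P(12, 7) = 217; 176 is not s-gonal.
Hits: s ∈ {5, 8} → 2.

2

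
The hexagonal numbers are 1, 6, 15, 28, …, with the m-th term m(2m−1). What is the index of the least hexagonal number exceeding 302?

Solve n(2n−1) > 302 for integer n.
The largest n with value ≤ 302 is 12 (since 276 ≤ 302 < 325), so the first above is n = 13, value 325.

13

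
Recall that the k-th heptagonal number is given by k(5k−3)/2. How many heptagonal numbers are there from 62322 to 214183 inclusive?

135

The n-th heptagonal number is n(5n−3)/2.
Smallest index with value ≥ 62322: n = 159 (giving 62964).
Largest index with value ≤ 214183: n = 293 (giving 214183).
Indices 159 through 293: 135 terms.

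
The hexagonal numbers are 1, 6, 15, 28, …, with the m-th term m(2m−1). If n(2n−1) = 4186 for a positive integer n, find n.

Set n(2n−1) = 4186, giving 2n² − n − 4186 = 0.
The discriminant is 1 + 8·4186 = 33489, and √33489 = 183.
So n = (1 + 183) / 4 = 184/4 = 46.
Check: 46·(2·46 − 1) = 4186. ✓

46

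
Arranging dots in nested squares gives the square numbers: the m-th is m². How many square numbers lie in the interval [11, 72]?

The n-th square number is n².
Smallest index with value ≥ 11: n = 4 (giving 16).
Largest index with value ≤ 72: n = 8 (giving 64).
Indices 4 through 8: 5 terms.

5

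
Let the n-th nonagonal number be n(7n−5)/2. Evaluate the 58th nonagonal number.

The 58th nonagonal number is n(7n−5)/2 with n = 58.
58·(7·58 − 5)/2 = 58·401/2 = 11629.

11629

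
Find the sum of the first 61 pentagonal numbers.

115351

Σ i(3i−1)/2 = (3Σi² − Σi) / 2 over i = 1..61.
Σi = 1891 and Σi² = 77531.
(3·77531 − 1·1891) / 2 = 230702/2 = 115351.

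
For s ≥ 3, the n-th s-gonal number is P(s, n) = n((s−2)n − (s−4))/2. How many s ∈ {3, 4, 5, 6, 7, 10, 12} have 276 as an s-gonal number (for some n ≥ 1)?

s = 3: P(3, 23) = 276. ✓
s = 4: P(4, 16) = 256 and P(4, 17) = 289; 276 is not s-gonal.
s = 5: P(5, 13) = 247 and P(5, 14) = 287; 276 is not s-gonal.
s = 6: P(6, 12) = 276. ✓
s = 7: P(7, 10) = 235 and P(7, 11) = 286; 276 is not s-gonal.
s = 10: P(10, 8) = 232 and P(10, 9) = 297; 276 is not s-gonal.
s = 12: P(12, 7) = 217 and P(12, 8) = 288; 276 is not s-gonal.
Hits: s ∈ {3, 6} → 2.

2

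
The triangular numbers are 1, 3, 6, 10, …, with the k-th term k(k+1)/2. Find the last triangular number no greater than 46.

Solve n(n+1)/2 ≤ 46 for integer n.
n = 9 gives 45 ≤ 46, while n = 10 gives 55 > 46; so the answer is 45.

45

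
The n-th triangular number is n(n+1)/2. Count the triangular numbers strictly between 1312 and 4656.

The n-th triangular number is n(n+1)/2.
Smallest index with value > 1312: n = 51 (giving 1326).
Largest index with value < 4656: n = 95 (giving 4560).
Indices 51 through 95: 45 terms.

45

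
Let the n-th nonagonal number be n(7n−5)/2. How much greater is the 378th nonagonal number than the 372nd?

15735

378·(7·378 − 5)/2 = 499149 and 372·(7·372 − 5)/2 = 483414.
Difference: 499149 − 483414 = 15735.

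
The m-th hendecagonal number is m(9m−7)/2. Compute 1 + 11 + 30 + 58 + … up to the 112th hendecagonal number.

Σ i(9i−7)/2 = (9Σi² − 7Σi) / 2 over i = 1..112.
Σi = 6328 and Σi² = 474600.
(9·474600 − 7·6328) / 2 = 4227104/2 = 2113552.

2113552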